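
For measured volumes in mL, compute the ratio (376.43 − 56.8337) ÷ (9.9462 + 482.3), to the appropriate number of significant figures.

0.6493

376.43 − 56.8337 = 319.5963, limited to 2 d.p. → 5 s.f.; 9.9462 + 482.3 = 492.2462, limited to 1 d.p. → 4 s.f.
Carrying full precision, 319.5963 ÷ 492.2462 = 0.649261081142…; keep min(5, 4) = 4 s.f.
Rounded to 4 significant figures: 0.6493.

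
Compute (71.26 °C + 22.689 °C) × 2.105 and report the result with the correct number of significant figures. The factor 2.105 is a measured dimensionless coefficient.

1.978 × 10^2 °C

71.26 °C + 22.689 °C = 93.949 °C; the sum is limited to 2 decimal places (4 s.f.).
Carrying full precision, 93.949 × 2.105 = 197.762645 °C; 2.105 has 4 s.f., so the result keeps min(4, 4) = 4 s.f.
Rounded to 4 significant figures: 1.978 × 10^2 °C.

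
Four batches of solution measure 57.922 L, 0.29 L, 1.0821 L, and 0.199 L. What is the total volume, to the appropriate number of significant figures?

57.922 L + 0.29 L + 1.0821 L + 0.199 L = 59.4931 L.
Addition/subtraction keeps the fewest decimal places: 57.922 → 3 decimal places, 0.29 → 2 decimal places, 1.0821 → 4 decimal places, 0.199 → 3 decimal places; limit is 2.
Rounded to 2 decimal places: 59.49 L.

59.49 L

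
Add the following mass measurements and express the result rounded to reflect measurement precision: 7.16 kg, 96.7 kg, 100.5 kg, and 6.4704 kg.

2.108 × 10^2 kg

7.16 kg + 96.7 kg + 100.5 kg + 6.4704 kg = 210.8304 kg.
Addition/subtraction keeps the fewest decimal places: 7.16 → 2 decimal places, 96.7 → 1 decimal place, 100.5 → 1 decimal place, 6.4704 → 4 decimal places; limit is 1.
Rounded to 1 decimal place: 2.108 × 10^2 kg.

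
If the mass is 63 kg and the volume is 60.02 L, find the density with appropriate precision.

1.0 kg/L

density = 63 kg ÷ 60.02 L = 1.04965011663… kg/L.
63 has 2 significant figures; 60.02 has 4.
Division/multiplication keeps the fewest: 2 significant figures.
Rounded: 1.0 kg/L.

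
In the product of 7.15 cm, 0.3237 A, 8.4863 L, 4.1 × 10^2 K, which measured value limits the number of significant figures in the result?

7.15 cm → 3 s.f.; 0.3237 A → 4 s.f.; 8.4863 L → 5 s.f.; 4.1 × 10^2 K → 2 s.f.
The fewest is 2 significant figures, from 4.1 × 10^2 K.

4.1 × 10^2 K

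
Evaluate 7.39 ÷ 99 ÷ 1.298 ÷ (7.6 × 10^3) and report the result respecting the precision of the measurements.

7.6 × 10^-6

7.39 ÷ 99 ÷ 1.298 ÷ (7.6 × 10^3) = 0.00000756695165097…
Multiplication/division keeps the fewest significant figures: 7.39 → 3 s.f., 99 → 2 s.f., 1.298 → 4 s.f., 7.6 × 10^3 → 2 s.f.; limit is 2.
Rounded to 2 significant figures: 7.6 × 10^-6.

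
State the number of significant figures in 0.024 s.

0.024: leading zeros are not significant.

2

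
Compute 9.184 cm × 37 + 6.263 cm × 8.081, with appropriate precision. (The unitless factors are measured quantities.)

9.184 × 37 = 339.808 → 3.4 × 10^2 cm (2 s.f., last digit at the 10^1 place).
6.263 × 8.081 = 50.611303 → 50.61 cm (4 s.f., last digit at the 10^-2 place).
Sum: 390.419303 cm; keep the coarser place, 10^1.
Result: 3.9 × 10^2 cm.

3.9 × 10^2 cm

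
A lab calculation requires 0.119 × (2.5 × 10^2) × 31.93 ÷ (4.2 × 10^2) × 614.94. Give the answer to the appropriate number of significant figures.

0.119 × (2.5 × 10^2) × 31.93 ÷ (4.2 × 10^2) × 614.94 = 1390.8149225
Multiplication/division keeps the fewest significant figures: 0.119 → 3 s.f., 2.5 × 10^2 → 2 s.f., 31.93 → 4 s.f., 4.2 × 10^2 → 2 s.f., 614.94 → 5 s.f.; limit is 2.
Rounded to 2 significant figures: 1.4 × 10^3.

1.4 × 10^3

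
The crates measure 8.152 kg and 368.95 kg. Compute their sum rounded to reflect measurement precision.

3.7710 × 10^2 kg

8.152 kg + 368.95 kg = 377.102 kg.
Addition/subtraction keeps the fewest decimal places: 8.152 → 3 decimal places, 368.95 → 2 decimal places; limit is 2.
Rounded to 2 decimal places: 3.7710 × 10^2 kg.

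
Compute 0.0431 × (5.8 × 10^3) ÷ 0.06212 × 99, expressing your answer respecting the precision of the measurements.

4.0 × 10^5

0.0431 × (5.8 × 10^3) ÷ 0.06212 × 99 = 398390.534449…
Multiplication/division keeps the fewest significant figures: 0.0431 → 3 s.f., 5.8 × 10^3 → 2 s.f., 0.06212 → 4 s.f., 99 → 2 s.f.; limit is 2.
Rounded to 2 significant figures: 4.0 × 10^5.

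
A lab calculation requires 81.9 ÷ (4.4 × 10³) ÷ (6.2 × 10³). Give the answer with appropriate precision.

81.9 ÷ (4.4 × 10³) ÷ (6.2 × 10³) = 0.00000300219941349…
Multiplication/division keeps the fewest significant figures: 81.9 → 3 s.f., 4.4 × 10³ → 2 s.f., 6.2 × 10³ → 2 s.f.; limit is 2.
Rounded to 2 significant figures: 3.0 × 10⁻⁶.

3.0 × 10⁻⁶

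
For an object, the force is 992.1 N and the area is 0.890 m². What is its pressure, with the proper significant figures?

pressure = 992.1 N ÷ 0.890 m² = 1114.71910112… Pa.
992.1 has 4 significant figures; 0.890 has 3.
Division/multiplication keeps the fewest: 3 significant figures.
Rounded: 1.11 × 10^3 Pa.

1.11 × 10^3 Pa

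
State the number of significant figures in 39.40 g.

39.40: trailing zeros after a decimal point are significant.

4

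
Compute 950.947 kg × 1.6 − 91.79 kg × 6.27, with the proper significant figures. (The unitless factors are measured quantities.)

9 × 10² kg

950.947 × 1.6 = 1521.5152 → 1.5 × 10³ kg (2 s.f., last digit at the 10^2 place).
91.79 × 6.27 = 575.5233 → 576 kg (3 s.f., last digit at the 10^0 place).
Difference: 945.9919 kg; keep the coarser place, 10^2.
Result: 9 × 10² kg.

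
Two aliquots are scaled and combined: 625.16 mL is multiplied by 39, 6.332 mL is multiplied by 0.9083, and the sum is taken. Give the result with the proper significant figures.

625.16 × 39 = 24381.24 → 2.4 × 10^4 mL (2 s.f., last digit at the 10^3 place).
6.332 × 0.9083 = 5.7513556 → 5.751 mL (4 s.f., last digit at the 10^-3 place).
Sum: 24386.9913556 mL; keep the coarser place, 10^3.
Result: 2.4 × 10^4 mL.

2.4 × 10^4 mL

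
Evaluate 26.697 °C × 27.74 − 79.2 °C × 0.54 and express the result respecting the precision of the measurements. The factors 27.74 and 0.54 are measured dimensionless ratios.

26.697 × 27.74 = 740.57478 → 740.6 °C (4 s.f., last digit at the 10^-1 place).
79.2 × 0.54 = 42.768 → 43 °C (2 s.f., last digit at the 10^0 place).
Difference: 697.80678 °C; keep the coarser place, 10^0.
Result: 698 °C.

698 °C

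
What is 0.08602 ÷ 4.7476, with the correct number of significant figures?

0.08602 ÷ 4.7476 = 0.0181186283596…
Multiplication/division keeps the fewest significant figures: 0.08602 → 4 s.f., 4.7476 → 5 s.f.; limit is 4.
Rounded to 4 significant figures: 0.01812.

0.01812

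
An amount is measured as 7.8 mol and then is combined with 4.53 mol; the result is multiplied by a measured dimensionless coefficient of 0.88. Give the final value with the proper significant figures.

11 mol

7.8 mol + 4.53 mol = 12.33 mol; the sum is limited to 1 decimal place (3 s.f.).
Carrying full precision, 12.33 × 0.88 = 10.8504 mol; 0.88 has 2 s.f., so the result keeps min(3, 2) = 2 s.f.
Rounded to 2 significant figures: 11 mol.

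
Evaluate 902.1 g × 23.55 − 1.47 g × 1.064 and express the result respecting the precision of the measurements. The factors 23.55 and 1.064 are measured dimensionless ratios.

902.1 × 23.55 = 21244.455 → 2.124 × 10^4 g (4 s.f., last digit at the 10^1 place).
1.47 × 1.064 = 1.56408 → 1.56 g (3 s.f., last digit at the 10^-2 place).
Difference: 21242.89092 g; keep the coarser place, 10^1.
Result: 2.124 × 10^4 g.

2.124 × 10^4 g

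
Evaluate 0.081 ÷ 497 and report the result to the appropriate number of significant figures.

0.081 ÷ 497 = 0.000162977867203…
Multiplication/division keeps the fewest significant figures: 0.081 → 2 s.f., 497 → 3 s.f.; limit is 2.
Rounded to 2 significant figures: 1.6 × 10^-4.

1.6 × 10^-4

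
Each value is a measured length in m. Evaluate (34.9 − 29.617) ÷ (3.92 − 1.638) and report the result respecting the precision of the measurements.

34.9 − 29.617 = 5.283, limited to 1 d.p. → 2 s.f.; 3.92 − 1.638 = 2.282, limited to 2 d.p. → 3 s.f.
Carrying full precision, 5.283 ÷ 2.282 = 2.31507449606…; keep min(2, 3) = 2 s.f.
Rounded to 2 significant figures: 2.3.

2.3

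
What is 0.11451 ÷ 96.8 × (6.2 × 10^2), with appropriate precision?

0.73

0.11451 ÷ 96.8 × (6.2 × 10^2) = 0.733431818182…
Multiplication/division keeps the fewest significant figures: 0.11451 → 5 s.f., 96.8 → 3 s.f., 6.2 × 10^2 → 2 s.f.; limit is 2.
Rounded to 2 significant figures: 0.73.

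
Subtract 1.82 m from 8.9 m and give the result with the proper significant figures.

7.1 m

8.9 m − 1.82 m = 7.08 m.
Addition/subtraction keeps the fewest decimal places: 8.9 → 1 decimal place, 1.82 → 2 decimal places; limit is 1.
Rounded to 1 decimal place: 7.1 m.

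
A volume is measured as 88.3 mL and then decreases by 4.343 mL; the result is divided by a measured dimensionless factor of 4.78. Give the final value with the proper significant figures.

88.3 mL − 4.343 mL = 83.957 mL; the difference is limited to 1 decimal place (3 s.f.).
Carrying full precision, 83.957 ÷ 4.78 = 17.5642259414… mL; 4.78 has 3 s.f., so the result keeps min(3, 3) = 3 s.f.
Rounded to 3 significant figures: 17.6 mL.

17.6 mL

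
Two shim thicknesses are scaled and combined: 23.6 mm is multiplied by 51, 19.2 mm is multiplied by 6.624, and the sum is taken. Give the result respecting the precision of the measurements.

23.6 × 51 = 1203.6 → 1.2 × 10³ mm (2 s.f., last digit at the 10^2 place).
19.2 × 6.624 = 127.1808 → 127 mm (3 s.f., last digit at the 10^0 place).
Sum: 1330.7808 mm; keep the coarser place, 10^2.
Result: 1.3 × 10³ mm.

1.3 × 10³ mm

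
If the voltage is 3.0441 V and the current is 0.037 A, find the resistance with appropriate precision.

82 Ω

resistance = 3.0441 V ÷ 0.037 A = 82.272972973… Ω.
3.0441 has 5 significant figures; 0.037 has 2.
Division/multiplication keeps the fewest: 2 significant figures.
Rounded: 82 Ω.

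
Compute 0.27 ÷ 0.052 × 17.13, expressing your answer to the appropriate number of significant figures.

89

0.27 ÷ 0.052 × 17.13 = 88.9442307692…
Multiplication/division keeps the fewest significant figures: 0.27 → 2 s.f., 0.052 → 2 s.f., 17.13 → 4 s.f.; limit is 2.
Rounded to 2 significant figures: 89.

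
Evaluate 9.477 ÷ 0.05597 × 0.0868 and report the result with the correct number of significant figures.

14.7

9.477 ÷ 0.05597 × 0.0868 = 14.6972235126…
Multiplication/division keeps the fewest significant figures: 9.477 → 4 s.f., 0.05597 → 4 s.f., 0.0868 → 3 s.f.; limit is 3.
Rounded to 3 significant figures: 14.7.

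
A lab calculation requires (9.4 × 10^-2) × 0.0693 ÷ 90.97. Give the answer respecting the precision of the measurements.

(9.4 × 10^-2) × 0.0693 ÷ 90.97 = 0.0000716082224909…
Multiplication/division keeps the fewest significant figures: 9.4 × 10^-2 → 2 s.f., 0.0693 → 3 s.f., 90.97 → 4 s.f.; limit is 2.
Rounded to 2 significant figures: 7.2 × 10^-5.

7.2 × 10^-5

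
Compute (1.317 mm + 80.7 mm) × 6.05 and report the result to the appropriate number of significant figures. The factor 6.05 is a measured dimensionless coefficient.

496 mm

1.317 mm + 80.7 mm = 82.017 mm; the sum is limited to 1 decimal place (3 s.f.).
Carrying full precision, 82.017 × 6.05 = 496.20285 mm; 6.05 has 3 s.f., so the result keeps min(3, 3) = 3 s.f.
Rounded to 3 significant figures: 496 mm.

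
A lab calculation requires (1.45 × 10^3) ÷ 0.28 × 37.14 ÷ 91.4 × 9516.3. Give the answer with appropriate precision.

(1.45 × 10^3) ÷ 0.28 × 37.14 ÷ 91.4 × 9516.3 = 20025058.7645…
Multiplication/division keeps the fewest significant figures: 1.45 × 10^3 → 3 s.f., 0.28 → 2 s.f., 37.14 → 4 s.f., 91.4 → 3 s.f., 9516.3 → 5 s.f.; limit is 2.
Rounded to 2 significant figures: 2.0 × 10^7.

2.0 × 10^7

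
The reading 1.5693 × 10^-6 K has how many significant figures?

1.5693 × 10^-6: in scientific notation every digit of the coefficient is significant.

5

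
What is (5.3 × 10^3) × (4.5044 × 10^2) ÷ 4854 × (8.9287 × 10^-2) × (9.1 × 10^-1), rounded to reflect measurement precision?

40.

(5.3 × 10^3) × (4.5044 × 10^2) ÷ 4854 × (8.9287 × 10^-2) × (9.1 × 10^-1) = 39.961581825…
Multiplication/division keeps the fewest significant figures: 5.3 × 10^3 → 2 s.f., 4.5044 × 10^2 → 5 s.f., 4854 → 4 s.f., 8.9287 × 10^-2 → 5 s.f., 9.1 × 10^-1 → 2 s.f.; limit is 2.
Rounded to 2 significant figures: 40.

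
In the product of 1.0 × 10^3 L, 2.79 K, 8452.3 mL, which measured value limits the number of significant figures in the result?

1.0 × 10^3 L → 2 s.f.; 2.79 K → 3 s.f.; 8452.3 mL → 5 s.f.
The fewest is 2 significant figures, from 1.0 × 10^3 L.

1.0 × 10^3 L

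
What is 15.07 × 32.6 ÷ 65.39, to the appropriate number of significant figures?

15.07 × 32.6 ÷ 65.39 = 7.51310597951…
Multiplication/division keeps the fewest significant figures: 15.07 → 4 s.f., 32.6 → 3 s.f., 65.39 → 4 s.f.; limit is 3.
Rounded to 3 significant figures: 7.51.

7.51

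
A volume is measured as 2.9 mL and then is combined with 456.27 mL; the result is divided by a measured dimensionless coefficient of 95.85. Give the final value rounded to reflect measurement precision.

4.791 mL

2.9 mL + 456.27 mL = 459.17 mL; the sum is limited to 1 decimal place (4 s.f.).
Carrying full precision, 459.17 ÷ 95.85 = 4.79050599896… mL; 95.85 has 4 s.f., so the result keeps min(4, 4) = 4 s.f.
Rounded to 4 significant figures: 4.791 mL.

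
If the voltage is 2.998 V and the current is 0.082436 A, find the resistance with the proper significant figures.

resistance = 2.998 V ÷ 0.082436 A = 36.3676063856… Ω.
2.998 has 4 significant figures; 0.082436 has 5.
Division/multiplication keeps the fewest: 4 significant figures.
Rounded: 36.37 Ω.

36.37 Ω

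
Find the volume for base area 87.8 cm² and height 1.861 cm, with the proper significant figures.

volume = 87.8 cm² × 1.861 cm = 163.3958 cm³.
87.8 has 3 significant figures; 1.861 has 4.
Division/multiplication keeps the fewest: 3 significant figures.
Rounded: 163 cm³.

163 cm³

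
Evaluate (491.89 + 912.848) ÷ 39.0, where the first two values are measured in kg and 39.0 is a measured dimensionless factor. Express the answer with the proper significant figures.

36.0 kg

491.89 kg + 912.848 kg = 1404.738 kg; the sum is limited to 2 decimal places (6 s.f.).
Carrying full precision, 1404.738 ÷ 39.0 = 36.0189230769… kg; 39.0 has 3 s.f., so the result keeps min(6, 3) = 3 s.f.
Rounded to 3 significant figures: 36.0 kg.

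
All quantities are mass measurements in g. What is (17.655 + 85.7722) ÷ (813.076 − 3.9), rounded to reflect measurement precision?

17.655 + 85.7722 = 103.4272, limited to 3 d.p. → 6 s.f.; 813.076 − 3.9 = 809.176, limited to 1 d.p. → 4 s.f.
Carrying full precision, 103.4272 ÷ 809.176 = 0.127817928362…; keep min(6, 4) = 4 s.f.
Rounded to 4 significant figures: 0.1278.

0.1278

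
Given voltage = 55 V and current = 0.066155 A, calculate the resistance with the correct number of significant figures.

8.3 × 10² Ω

resistance = 55 V ÷ 0.066155 A = 831.380848008… Ω.
55 has 2 significant figures; 0.066155 has 5.
Division/multiplication keeps the fewest: 2 significant figures.
Rounded: 8.3 × 10² Ω.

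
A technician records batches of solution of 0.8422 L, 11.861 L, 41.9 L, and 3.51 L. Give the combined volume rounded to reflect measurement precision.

0.8422 L + 11.861 L + 41.9 L + 3.51 L = 58.1132 L.
Addition/subtraction keeps the fewest decimal places: 0.8422 → 4 decimal places, 11.861 → 3 decimal places, 41.9 → 1 decimal place, 3.51 → 2 decimal places; limit is 1.
Rounded to 1 decimal place: 58.1 L.

58.1 L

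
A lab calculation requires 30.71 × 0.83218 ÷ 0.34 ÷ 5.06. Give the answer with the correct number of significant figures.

30.71 × 0.83218 ÷ 0.34 ÷ 5.06 = 14.8548289933…
Multiplication/division keeps the fewest significant figures: 30.71 → 4 s.f., 0.83218 → 5 s.f., 0.34 → 2 s.f., 5.06 → 3 s.f.; limit is 2.
Rounded to 2 significant figures: 15.

15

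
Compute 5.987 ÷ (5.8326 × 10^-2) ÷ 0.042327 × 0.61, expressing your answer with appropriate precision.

5.987 ÷ (5.8326 × 10^-2) ÷ 0.042327 × 0.61 = 1479.31074394…
Multiplication/division keeps the fewest significant figures: 5.987 → 4 s.f., 5.8326 × 10^-2 → 5 s.f., 0.042327 → 5 s.f., 0.61 → 2 s.f.; limit is 2.
Rounded to 2 significant figures: 1.5 × 10^3.

1.5 × 10^3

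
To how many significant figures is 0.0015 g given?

0.0015: leading zeros are not significant.

2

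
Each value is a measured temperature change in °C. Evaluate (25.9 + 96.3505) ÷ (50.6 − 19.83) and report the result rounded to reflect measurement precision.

3.97

25.9 + 96.3505 = 122.2505, limited to 1 d.p. → 4 s.f.; 50.6 − 19.83 = 30.77, limited to 1 d.p. → 3 s.f.
Carrying full precision, 122.2505 ÷ 30.77 = 3.97304192395…; keep min(4, 3) = 3 s.f.
Rounded to 3 significant figures: 3.97.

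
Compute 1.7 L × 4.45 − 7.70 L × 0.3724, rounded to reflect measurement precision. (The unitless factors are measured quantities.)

1.7 × 4.45 = 7.565 → 7.6 L (2 s.f., last digit at the 10^-1 place).
7.70 × 0.3724 = 2.86748 → 2.87 L (3 s.f., last digit at the 10^-2 place).
Difference: 4.69752 L; keep the coarser place, 10^-1.
Result: 4.7 L.

4.7 L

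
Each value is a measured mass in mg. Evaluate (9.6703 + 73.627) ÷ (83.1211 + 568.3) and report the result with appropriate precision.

0.1279

9.6703 + 73.627 = 83.2973, limited to 3 d.p. → 5 s.f.; 83.1211 + 568.3 = 651.4211, limited to 1 d.p. → 4 s.f.
Carrying full precision, 83.2973 ÷ 651.4211 = 0.127870128861…; keep min(5, 4) = 4 s.f.
Rounded to 4 significant figures: 0.1279.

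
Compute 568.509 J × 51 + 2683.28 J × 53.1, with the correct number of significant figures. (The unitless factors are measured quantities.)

1.71 × 10^5 J

568.509 × 51 = 28993.959 → 2.9 × 10^4 J (2 s.f., last digit at the 10^3 place).
2683.28 × 53.1 = 142482.168 → 1.42 × 10^5 J (3 s.f., last digit at the 10^3 place).
Sum: 171476.127 J; keep the coarser place, 10^3.
Result: 1.71 × 10^5 J.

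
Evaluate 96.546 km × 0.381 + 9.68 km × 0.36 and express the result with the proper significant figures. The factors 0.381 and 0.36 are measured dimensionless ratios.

96.546 × 0.381 = 36.784026 → 36.8 km (3 s.f., last digit at the 10^-1 place).
9.68 × 0.36 = 3.4848 → 3.5 km (2 s.f., last digit at the 10^-1 place).
Sum: 40.268826 km; keep the coarser place, 10^-1.
Result: 40.3 km.

40.3 km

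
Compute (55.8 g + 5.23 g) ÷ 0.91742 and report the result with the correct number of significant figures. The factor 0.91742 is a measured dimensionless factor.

55.8 g + 5.23 g = 61.03 g; the sum is limited to 1 decimal place (3 s.f.).
Carrying full precision, 61.03 ÷ 0.91742 = 66.5235115868… g; 0.91742 has 5 s.f., so the result keeps min(3, 5) = 3 s.f.
Rounded to 3 significant figures: 66.5 g.

66.5 g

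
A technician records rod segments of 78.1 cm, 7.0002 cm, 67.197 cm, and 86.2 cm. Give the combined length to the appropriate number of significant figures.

238.5 cm

78.1 cm + 7.0002 cm + 67.197 cm + 86.2 cm = 238.4972 cm.
Addition/subtraction keeps the fewest decimal places: 78.1 → 1 decimal place, 7.0002 → 4 decimal places, 67.197 → 3 decimal places, 86.2 → 1 decimal place; limit is 1.
Rounded to 1 decimal place: 238.5 cm.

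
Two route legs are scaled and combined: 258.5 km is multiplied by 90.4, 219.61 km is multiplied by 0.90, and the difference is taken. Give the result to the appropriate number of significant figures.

2.32 × 10⁴ km

258.5 × 90.4 = 23368.4 → 2.34 × 10⁴ km (3 s.f., last digit at the 10^2 place).
219.61 × 0.90 = 197.649 → 2.0 × 10² km (2 s.f., last digit at the 10^1 place).
Difference: 23170.751 km; keep the coarser place, 10^2.
Result: 2.32 × 10⁴ km.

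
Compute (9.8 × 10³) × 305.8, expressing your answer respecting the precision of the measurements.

3.0 × 10⁶

(9.8 × 10³) × 305.8 = 2996840
Multiplication/division keeps the fewest significant figures: 9.8 × 10³ → 2 s.f., 305.8 → 4 s.f.; limit is 2.
Rounded to 2 significant figures: 3.0 × 10⁶.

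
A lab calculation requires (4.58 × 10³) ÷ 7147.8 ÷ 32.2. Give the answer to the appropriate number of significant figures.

0.0199

(4.58 × 10³) ÷ 7147.8 ÷ 32.2 = 0.0198992731812…
Multiplication/division keeps the fewest significant figures: 4.58 × 10³ → 3 s.f., 7147.8 → 5 s.f., 32.2 → 3 s.f.; limit is 3.
Rounded to 3 significant figures: 0.0199.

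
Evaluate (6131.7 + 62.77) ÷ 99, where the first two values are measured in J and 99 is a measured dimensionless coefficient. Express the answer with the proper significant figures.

63 J

6131.7 J + 62.77 J = 6194.47 J; the sum is limited to 1 decimal place (5 s.f.).
Carrying full precision, 6194.47 ÷ 99 = 62.5704040404… J; 99 has 2 s.f., so the result keeps min(5, 2) = 2 s.f.
Rounded to 2 significant figures: 63 J.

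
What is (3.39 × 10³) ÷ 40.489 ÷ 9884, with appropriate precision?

(3.39 × 10³) ÷ 40.489 ÷ 9884 = 0.00847090694247…
Multiplication/division keeps the fewest significant figures: 3.39 × 10³ → 3 s.f., 40.489 → 5 s.f., 9884 → 4 s.f.; limit is 3.
Rounded to 3 significant figures: 0.00847.

0.00847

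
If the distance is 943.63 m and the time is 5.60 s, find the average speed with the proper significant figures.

average speed = 943.63 m ÷ 5.60 s = 168.505357143… m/s.
943.63 has 5 significant figures; 5.60 has 3.
Division/multiplication keeps the fewest: 3 significant figures.
Rounded: 169 m/s.

169 m/s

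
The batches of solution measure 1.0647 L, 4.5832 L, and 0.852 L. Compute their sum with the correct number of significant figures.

1.0647 L + 4.5832 L + 0.852 L = 6.4999 L.
Addition/subtraction keeps the fewest decimal places: 1.0647 → 4 decimal places, 4.5832 → 4 decimal places, 0.852 → 3 decimal places; limit is 3.
Rounded to 3 decimal places: 6.500 L.

6.500 L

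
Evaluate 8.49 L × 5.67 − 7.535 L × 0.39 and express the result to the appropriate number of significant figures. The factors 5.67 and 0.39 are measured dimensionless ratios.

45.2 L

8.49 × 5.67 = 48.1383 → 48.1 L (3 s.f., last digit at the 10^-1 place).
7.535 × 0.39 = 2.93865 → 2.9 L (2 s.f., last digit at the 10^-1 place).
Difference: 45.19965 L; keep the coarser place, 10^-1.
Result: 45.2 L.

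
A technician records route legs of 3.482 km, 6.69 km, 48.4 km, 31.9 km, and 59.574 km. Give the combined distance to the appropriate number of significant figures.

3.482 km + 6.69 km + 48.4 km + 31.9 km + 59.574 km = 150.046 km.
Addition/subtraction keeps the fewest decimal places: 3.482 → 3 decimal places, 6.69 → 2 decimal places, 48.4 → 1 decimal place, 31.9 → 1 decimal place, 59.574 → 3 decimal places; limit is 1.
Rounded to 1 decimal place: 150.0 km.

150.0 km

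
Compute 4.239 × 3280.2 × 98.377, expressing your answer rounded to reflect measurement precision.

1.368 × 10^6

4.239 × 3280.2 × 98.377 = 1367909.34186…
Multiplication/division keeps the fewest significant figures: 4.239 → 4 s.f., 3280.2 → 5 s.f., 98.377 → 5 s.f.; limit is 4.
Rounded to 4 significant figures: 1.368 × 10^6.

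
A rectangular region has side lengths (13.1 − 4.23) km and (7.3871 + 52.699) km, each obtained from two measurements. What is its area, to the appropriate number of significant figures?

5.3 × 10² km²

13.1 − 4.23 = 8.87, limited to 1 d.p. → 2 s.f.; 7.3871 + 52.699 = 60.0861, limited to 3 d.p. → 5 s.f.
Carrying full precision, 8.87 × 60.0861 = 532.963707; keep min(2, 5) = 2 s.f.
Rounded to 2 significant figures: 5.3 × 10² km².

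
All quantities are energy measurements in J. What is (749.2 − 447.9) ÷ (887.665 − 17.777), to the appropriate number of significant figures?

0.3464

749.2 − 447.9 = 301.3, limited to 1 d.p. → 4 s.f.; 887.665 − 17.777 = 869.888, limited to 3 d.p. → 6 s.f.
Carrying full precision, 301.3 ÷ 869.888 = 0.346366428782…; keep min(4, 6) = 4 s.f.
Rounded to 4 significant figures: 0.3464.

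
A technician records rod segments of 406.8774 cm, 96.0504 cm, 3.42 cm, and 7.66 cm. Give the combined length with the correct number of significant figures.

406.8774 cm + 96.0504 cm + 3.42 cm + 7.66 cm = 514.0078 cm.
Addition/subtraction keeps the fewest decimal places: 406.8774 → 4 decimal places, 96.0504 → 4 decimal places, 3.42 → 2 decimal places, 7.66 → 2 decimal places; limit is 2.
Rounded to 2 decimal places: 514.01 cm.

514.01 cm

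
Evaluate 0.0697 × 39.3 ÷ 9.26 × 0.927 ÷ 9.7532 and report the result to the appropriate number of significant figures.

0.0697 × 39.3 ÷ 9.26 × 0.927 ÷ 9.7532 = 0.0281155734544…
Multiplication/division keeps the fewest significant figures: 0.0697 → 3 s.f., 39.3 → 3 s.f., 9.26 → 3 s.f., 0.927 → 3 s.f., 9.7532 → 5 s.f.; limit is 3.
Rounded to 3 significant figures: 0.0281.

0.0281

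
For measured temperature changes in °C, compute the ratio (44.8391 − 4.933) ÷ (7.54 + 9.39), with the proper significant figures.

2.357

44.8391 − 4.933 = 39.9061, limited to 3 d.p. → 5 s.f.; 7.54 + 9.39 = 16.93, limited to 2 d.p. → 4 s.f.
Carrying full precision, 39.9061 ÷ 16.93 = 2.3571234495…; keep min(5, 4) = 4 s.f.
Rounded to 4 significant figures: 2.357.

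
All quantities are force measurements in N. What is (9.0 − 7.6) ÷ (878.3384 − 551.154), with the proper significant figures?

0.0043

9.0 − 7.6 = 1.4, limited to 1 d.p. → 2 s.f.; 878.3384 − 551.154 = 327.1844, limited to 3 d.p. → 6 s.f.
Carrying full precision, 1.4 ÷ 327.1844 = 0.00427893261415…; keep min(2, 6) = 2 s.f.
Rounded to 2 significant figures: 0.0043.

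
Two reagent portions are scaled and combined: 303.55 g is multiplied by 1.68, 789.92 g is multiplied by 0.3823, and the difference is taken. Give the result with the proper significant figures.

303.55 × 1.68 = 509.964 → 5.10 × 10^2 g (3 s.f., last digit at the 10^0 place).
789.92 × 0.3823 = 301.986416 → 302.0 g (4 s.f., last digit at the 10^-1 place).
Difference: 207.977584 g; keep the coarser place, 10^0.
Result: 208 g.

208 g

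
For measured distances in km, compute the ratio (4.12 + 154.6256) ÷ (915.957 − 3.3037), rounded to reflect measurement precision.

0.17394

4.12 + 154.6256 = 158.7456, limited to 2 d.p. → 5 s.f.; 915.957 − 3.3037 = 912.6533, limited to 3 d.p. → 6 s.f.
Carrying full precision, 158.7456 ÷ 912.6533 = 0.173938559144…; keep min(5, 6) = 5 s.f.
Rounded to 5 significant figures: 0.17394.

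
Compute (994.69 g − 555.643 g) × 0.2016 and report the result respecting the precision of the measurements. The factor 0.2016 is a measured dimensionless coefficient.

994.69 g − 555.643 g = 439.047 g; the difference is limited to 2 decimal places (5 s.f.).
Carrying full precision, 439.047 × 0.2016 = 88.5118752 g; 0.2016 has 4 s.f., so the result keeps min(5, 4) = 4 s.f.
Rounded to 4 significant figures: 88.51 g.

88.51 g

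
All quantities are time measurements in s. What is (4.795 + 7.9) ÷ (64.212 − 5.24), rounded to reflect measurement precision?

4.795 + 7.9 = 12.695, limited to 1 d.p. → 3 s.f.; 64.212 − 5.24 = 58.972, limited to 2 d.p. → 4 s.f.
Carrying full precision, 12.695 ÷ 58.972 = 0.215271654344…; keep min(3, 4) = 3 s.f.
Rounded to 3 significant figures: 0.215.

0.215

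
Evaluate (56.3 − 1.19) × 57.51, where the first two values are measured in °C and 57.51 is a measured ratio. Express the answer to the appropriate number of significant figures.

3.17 × 10³ °C

56.3 °C − 1.19 °C = 55.11 °C; the difference is limited to 1 decimal place (3 s.f.).
Carrying full precision, 55.11 × 57.51 = 3169.3761 °C; 57.51 has 4 s.f., so the result keeps min(3, 4) = 3 s.f.
Rounded to 3 significant figures: 3.17 × 10³ °C.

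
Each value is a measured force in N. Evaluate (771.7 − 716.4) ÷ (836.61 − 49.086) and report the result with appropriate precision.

0.0702

771.7 − 716.4 = 55.3, limited to 1 d.p. → 3 s.f.; 836.61 − 49.086 = 787.524, limited to 2 d.p. → 5 s.f.
Carrying full precision, 55.3 ÷ 787.524 = 0.0702200821816…; keep min(3, 5) = 3 s.f.
Rounded to 3 significant figures: 0.0702.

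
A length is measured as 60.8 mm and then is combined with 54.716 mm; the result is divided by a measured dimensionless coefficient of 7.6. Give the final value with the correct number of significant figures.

15 mm

60.8 mm + 54.716 mm = 115.516 mm; the sum is limited to 1 decimal place (4 s.f.).
Carrying full precision, 115.516 ÷ 7.6 = 15.1994736842… mm; 7.6 has 2 s.f., so the result keeps min(4, 2) = 2 s.f.
Rounded to 2 significant figures: 15 mm.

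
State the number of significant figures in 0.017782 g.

0.017782: leading zeros are not significant.

5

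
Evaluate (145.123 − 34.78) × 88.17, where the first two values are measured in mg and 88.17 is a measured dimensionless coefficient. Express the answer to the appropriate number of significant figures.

145.123 mg − 34.78 mg = 110.343 mg; the difference is limited to 2 decimal places (5 s.f.).
Carrying full precision, 110.343 × 88.17 = 9728.94231 mg; 88.17 has 4 s.f., so the result keeps min(5, 4) = 4 s.f.
Rounded to 4 significant figures: 9.729 × 10^3 mg.

9.729 × 10^3 mg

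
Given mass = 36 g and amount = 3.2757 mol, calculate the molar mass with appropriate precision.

11 g/mol

molar mass = 36 g ÷ 3.2757 mol = 10.9900174009… g/mol.
36 has 2 significant figures; 3.2757 has 5.
Division/multiplication keeps the fewest: 2 significant figures.
Rounded: 11 g/mol.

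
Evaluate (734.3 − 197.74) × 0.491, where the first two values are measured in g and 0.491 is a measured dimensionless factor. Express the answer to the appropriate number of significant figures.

2.63 × 10^2 g

734.3 g − 197.74 g = 536.56 g; the difference is limited to 1 decimal place (4 s.f.).
Carrying full precision, 536.56 × 0.491 = 263.45096 g; 0.491 has 3 s.f., so the result keeps min(4, 3) = 3 s.f.
Rounded to 3 significant figures: 2.63 × 10^2 g.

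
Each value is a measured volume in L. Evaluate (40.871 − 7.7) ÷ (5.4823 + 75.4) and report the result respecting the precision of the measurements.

40.871 − 7.7 = 33.171, limited to 1 d.p. → 3 s.f.; 5.4823 + 75.4 = 80.8823, limited to 1 d.p. → 3 s.f.
Carrying full precision, 33.171 ÷ 80.8823 = 0.410114450257…; keep min(3, 3) = 3 s.f.
Rounded to 3 significant figures: 0.410.

0.410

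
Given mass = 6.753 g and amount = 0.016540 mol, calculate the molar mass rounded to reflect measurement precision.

molar mass = 6.753 g ÷ 0.016540 mol = 408.282950423… g/mol.
6.753 has 4 significant figures; 0.016540 has 5.
Division/multiplication keeps the fewest: 4 significant figures.
Rounded: 408.3 g/mol.

408.3 g/mol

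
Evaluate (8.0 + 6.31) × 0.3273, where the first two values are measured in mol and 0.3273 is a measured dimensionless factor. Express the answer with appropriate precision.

8.0 mol + 6.31 mol = 14.31 mol; the sum is limited to 1 decimal place (3 s.f.).
Carrying full precision, 14.31 × 0.3273 = 4.683663 mol; 0.3273 has 4 s.f., so the result keeps min(3, 4) = 3 s.f.
Rounded to 3 significant figures: 4.68 mol.

4.68 mol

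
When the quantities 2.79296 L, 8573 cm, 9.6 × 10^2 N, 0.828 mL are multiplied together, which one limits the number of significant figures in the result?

2.79296 L → 6 s.f.; 8573 cm → 4 s.f.; 9.6 × 10^2 N → 2 s.f.; 0.828 mL → 3 s.f.
The fewest is 2 significant figures, from 9.6 × 10^2 N.

9.6 × 10^2 N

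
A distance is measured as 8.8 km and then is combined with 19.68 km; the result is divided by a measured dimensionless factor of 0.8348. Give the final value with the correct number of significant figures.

8.8 km + 19.68 km = 28.48 km; the sum is limited to 1 decimal place (3 s.f.).
Carrying full precision, 28.48 ÷ 0.8348 = 34.1159559176… km; 0.8348 has 4 s.f., so the result keeps min(3, 4) = 3 s.f.
Rounded to 3 significant figures: 34.1 km.

34.1 km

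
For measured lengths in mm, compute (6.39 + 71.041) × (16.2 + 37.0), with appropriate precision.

4.12 × 10^3 mm²

6.39 + 71.041 = 77.431, limited to 2 d.p. → 4 s.f.; 16.2 + 37.0 = 53.2, limited to 1 d.p. → 3 s.f.
Carrying full precision, 77.431 × 53.2 = 4119.3292; keep min(4, 3) = 3 s.f.
Rounded to 3 significant figures: 4.12 × 10^3 mm².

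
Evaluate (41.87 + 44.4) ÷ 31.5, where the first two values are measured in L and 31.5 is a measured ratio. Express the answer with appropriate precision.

2.74 L

41.87 L + 44.4 L = 86.27 L; the sum is limited to 1 decimal place (3 s.f.).
Carrying full precision, 86.27 ÷ 31.5 = 2.73873015873… L; 31.5 has 3 s.f., so the result keeps min(3, 3) = 3 s.f.
Rounded to 3 significant figures: 2.74 L.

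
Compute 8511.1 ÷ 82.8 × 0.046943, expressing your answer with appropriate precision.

4.83

8511.1 ÷ 82.8 × 0.046943 = 4.82532086111…
Multiplication/division keeps the fewest significant figures: 8511.1 → 5 s.f., 82.8 → 3 s.f., 0.046943 → 5 s.f.; limit is 3.
Rounded to 3 significant figures: 4.83.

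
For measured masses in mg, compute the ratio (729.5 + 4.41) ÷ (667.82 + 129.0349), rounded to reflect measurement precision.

729.5 + 4.41 = 733.91, limited to 1 d.p. → 4 s.f.; 667.82 + 129.0349 = 796.8549, limited to 2 d.p. → 5 s.f.
Carrying full precision, 733.91 ÷ 796.8549 = 0.92100832912…; keep min(4, 5) = 4 s.f.
Rounded to 4 significant figures: 0.9210.

0.9210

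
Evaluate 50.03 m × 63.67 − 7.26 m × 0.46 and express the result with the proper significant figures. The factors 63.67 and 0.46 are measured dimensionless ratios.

50.03 × 63.67 = 3185.4101 → 3185 m (4 s.f., last digit at the 10^0 place).
7.26 × 0.46 = 3.3396 → 3.3 m (2 s.f., last digit at the 10^-1 place).
Difference: 3182.0705 m; keep the coarser place, 10^0.
Result: 3182 m.

3182 m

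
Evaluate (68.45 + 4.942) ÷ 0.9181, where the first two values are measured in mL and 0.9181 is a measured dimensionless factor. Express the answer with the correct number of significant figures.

68.45 mL + 4.942 mL = 73.392 mL; the sum is limited to 2 decimal places (4 s.f.).
Carrying full precision, 73.392 ÷ 0.9181 = 79.9390044657… mL; 0.9181 has 4 s.f., so the result keeps min(4, 4) = 4 s.f.
Rounded to 4 significant figures: 79.94 mL.

79.94 mL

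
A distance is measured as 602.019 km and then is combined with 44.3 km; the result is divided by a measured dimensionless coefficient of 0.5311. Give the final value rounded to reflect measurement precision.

602.019 km + 44.3 km = 646.319 km; the sum is limited to 1 decimal place (4 s.f.).
Carrying full precision, 646.319 ÷ 0.5311 = 1216.94407833… km; 0.5311 has 4 s.f., so the result keeps min(4, 4) = 4 s.f.
Rounded to 4 significant figures: 1217 km.

1217 km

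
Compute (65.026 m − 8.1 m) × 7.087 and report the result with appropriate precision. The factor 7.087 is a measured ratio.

65.026 m − 8.1 m = 56.926 m; the difference is limited to 1 decimal place (3 s.f.).
Carrying full precision, 56.926 × 7.087 = 403.434562 m; 7.087 has 4 s.f., so the result keeps min(3, 4) = 3 s.f.
Rounded to 3 significant figures: 403 m.

403 m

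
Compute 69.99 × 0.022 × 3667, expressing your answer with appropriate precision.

5.6 × 10^3

69.99 × 0.022 × 3667 = 5646.37326
Multiplication/division keeps the fewest significant figures: 69.99 → 4 s.f., 0.022 → 2 s.f., 3667 → 4 s.f.; limit is 2.
Rounded to 2 significant figures: 5.6 × 10^3.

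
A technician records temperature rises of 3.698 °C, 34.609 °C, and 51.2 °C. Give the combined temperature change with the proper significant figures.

3.698 °C + 34.609 °C + 51.2 °C = 89.507 °C.
Addition/subtraction keeps the fewest decimal places: 3.698 → 3 decimal places, 34.609 → 3 decimal places, 51.2 → 1 decimal place; limit is 1.
Rounded to 1 decimal place: 89.5 °C.

89.5 °C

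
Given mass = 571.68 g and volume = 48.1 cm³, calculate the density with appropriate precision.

11.9 g/cm³

density = 571.68 g ÷ 48.1 cm³ = 11.8852390852… g/cm³.
571.68 has 5 significant figures; 48.1 has 3.
Division/multiplication keeps the fewest: 3 significant figures.
Rounded: 11.9 g/cm³.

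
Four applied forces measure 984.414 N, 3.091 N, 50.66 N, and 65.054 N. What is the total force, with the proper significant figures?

1103.22 N

984.414 N + 3.091 N + 50.66 N + 65.054 N = 1103.219 N.
Addition/subtraction keeps the fewest decimal places: 984.414 → 3 decimal places, 3.091 → 3 decimal places, 50.66 → 2 decimal places, 65.054 → 3 decimal places; limit is 2.
Rounded to 2 decimal places: 1103.22 N.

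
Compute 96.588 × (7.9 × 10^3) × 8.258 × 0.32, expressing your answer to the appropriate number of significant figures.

2.0 × 10^6

96.588 × (7.9 × 10^3) × 8.258 × 0.32 = 2016392.72371…
Multiplication/division keeps the fewest significant figures: 96.588 → 5 s.f., 7.9 × 10^3 → 2 s.f., 8.258 → 4 s.f., 0.32 → 2 s.f.; limit is 2.
Rounded to 2 significant figures: 2.0 × 10^6.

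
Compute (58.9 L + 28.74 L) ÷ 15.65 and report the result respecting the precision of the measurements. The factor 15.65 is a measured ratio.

58.9 L + 28.74 L = 87.64 L; the sum is limited to 1 decimal place (3 s.f.).
Carrying full precision, 87.64 ÷ 15.65 = 5.6 L; 15.65 has 4 s.f., so the result keeps min(3, 4) = 3 s.f.
Rounded to 3 significant figures: 5.60 L.

5.60 L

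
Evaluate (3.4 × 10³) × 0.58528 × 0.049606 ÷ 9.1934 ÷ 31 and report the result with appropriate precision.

(3.4 × 10³) × 0.58528 × 0.049606 ÷ 9.1934 ÷ 31 = 0.34636895512…
Multiplication/division keeps the fewest significant figures: 3.4 × 10³ → 2 s.f., 0.58528 → 5 s.f., 0.049606 → 5 s.f., 9.1934 → 5 s.f., 31 → 2 s.f.; limit is 2.
Rounded to 2 significant figures: 0.35.

0.35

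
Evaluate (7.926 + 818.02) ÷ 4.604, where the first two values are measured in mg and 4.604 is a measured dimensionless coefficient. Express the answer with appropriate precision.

179.4 mg

7.926 mg + 818.02 mg = 825.946 mg; the sum is limited to 2 decimal places (5 s.f.).
Carrying full precision, 825.946 ÷ 4.604 = 179.397480452… mg; 4.604 has 4 s.f., so the result keeps min(5, 4) = 4 s.f.
Rounded to 4 significant figures: 179.4 mg.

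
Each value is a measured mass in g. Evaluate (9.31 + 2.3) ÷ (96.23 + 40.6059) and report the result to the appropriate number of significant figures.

9.31 + 2.3 = 11.61, limited to 1 d.p. → 3 s.f.; 96.23 + 40.6059 = 136.8359, limited to 2 d.p. → 5 s.f.
Carrying full precision, 11.61 ÷ 136.8359 = 0.0848461551391…; keep min(3, 5) = 3 s.f.
Rounded to 3 significant figures: 0.0848.

0.0848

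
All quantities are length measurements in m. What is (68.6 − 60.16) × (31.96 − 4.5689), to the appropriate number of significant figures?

2.3 × 10² m²

68.6 − 60.16 = 8.44, limited to 1 d.p. → 2 s.f.; 31.96 − 4.5689 = 27.3911, limited to 2 d.p. → 4 s.f.
Carrying full precision, 8.44 × 27.3911 = 231.180884; keep min(2, 4) = 2 s.f.
Rounded to 2 significant figures: 2.3 × 10² m².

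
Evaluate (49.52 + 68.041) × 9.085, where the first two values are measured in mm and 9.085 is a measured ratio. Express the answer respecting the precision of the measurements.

1068 mm

49.52 mm + 68.041 mm = 117.561 mm; the sum is limited to 2 decimal places (5 s.f.).
Carrying full precision, 117.561 × 9.085 = 1068.041685 mm; 9.085 has 4 s.f., so the result keeps min(5, 4) = 4 s.f.
Rounded to 4 significant figures: 1068 mm.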